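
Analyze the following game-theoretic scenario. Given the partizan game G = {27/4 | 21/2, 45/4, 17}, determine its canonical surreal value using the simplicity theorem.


Left options: {27/4}, max = 27/4
Right options: {21/2, 45/4, 17}, min = 21/2
All options are numbers and max(Left) < min(Right), so by the simplicity theorem the value is the simplest (earliest-born) number strictly between 27/4 and 21/2.
Integers 7 through 10 all lie strictly between 27/4 and 21/2.
Among integers, the simplest (lowest birthday = smallest |n|; 0 is born on day 0, +-n on day n) is 7.
No non-integer in the interval can be simpler: if x is a non-integer in the interval, then floor(x) or ceil(x) also lies in the interval (the interval contains an integer), and both are proper prefixes of x's sign expansion, i.e. born earlier. So the game value is 7.
Game value = 7

7


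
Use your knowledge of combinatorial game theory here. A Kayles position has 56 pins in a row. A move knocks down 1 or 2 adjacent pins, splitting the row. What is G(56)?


Kayles: a move removes 1 or 2 adjacent pins from a contiguous row.
Removing pins from a row of k leaves two independent rows (a, b) with a + b = k - 1 (one pin) or a + b = k - 2 (two pins); an end removal gives a = 0.
By Sprague-Grundy, G(k) = mex{ G(a) XOR G(b) } over all these splits. G(0) = 0.
G(1): splits (0,0):0^0=0 -> mex({0}) = 1
G(2): splits (0,1):0^1=1 (0,0):0^0=0 -> mex({0, 1}) = 2
G(3): splits (0,2):0^2=2 (1,1):1^1=0 (0,1):0^1=1 -> mex({0, 1, 2}) = 3
G(4): splits (0,3):0^3=3 (1,2):1^2=3 (0,2):0^2=2 (1,1):1^1=0 -> mex({0, 2, 3}) = 1
G(5): splits (0,4):0^1=1 (1,3):1^3=2 (2,2):2^2=0 (0,3):0^3=3 (1,2):1^2=3 -> mex({0, 1, 2, 3}) = 4
G(6) = mex({0, 1, 2, 4}) = 3
G(7) = mex({0, 1, 3, 4, 5}) = 2
G(8) = mex({0, 2, 3, 5, 6}) = 1
G(9) = mex({0, 1, 2, 3, 6, 7}) = 4
G(10) = mex({0, 1, 3, 4, 5, 7}) = 2
G(11) = mex({0, 1, 2, 3, 4, 5}) = 6
G(12) = mex({0, 1, 2, 3, 5, 6, 7}) = 4
G(13) = mex({0, 2, 3, 4, 6, 7}) = 1
G(14) = mex({0, 1, 4, 5, 6, 7}) = 2
G(15) = mex({0, 1, 2, 3, 4, 5, 6}) = 7
G(16) = mex({0, 2, 3, 5, 6, 7}) = 1
G(17) = mex({0, 1, 2, 3, 5, 6, 7}) = 4
G(18) = mex({0, 1, 2, 4, 5, 6}) = 3
G(19) = mex({0, 1, 3, 4, 5, 7}) = 2
G(20) = mex({0, 2, 3, 4, 5, 6, 7}) = 1
G(21) = mex({0, 1, 2, 3, 5, 6, 7}) = 4
G(22) = mex({0, 1, 2, 3, 4, 5, 7}) = 6
G(23) = mex({0, 1, 2, 3, 4, 5, 6}) = 7
G(24) = mex({0, 1, 2, 3, 5, 6, 7}) = 4
G(25) = mex({0, 2, 3, 4, 6, 7}) = 1
G(26) = mex({0, 1, 3, 4, 5, 6, 7}) = 2
G(27) = mex({0, 1, 2, 3, 4, 5, 6, 7}) = 8
G(28) = mex({0, 1, 2, 3, 4, 6, 7, 8}) = 5
G(29) = mex({0, 1, 2, 3, 5, 6, 7, 8, 9}) = 4
G(30) = mex({0, 1, 2, 3, 4, 5, 6, 9, 10}) = 7
G(31) = mex({0, 1, 3, 4, 5, 7, 10, 11}) = 2
G(32) = mex({0, 2, 3, 4, 5, 6, 7, 9, 11}) = 1
G(33) = mex({0, 1, 2, 3, 4, 5, 6, 7, 9, 12}) = 8
G(34) = mex({0, 1, 2, 3, 4, 5, 7, 8, 11, 12}) = 6
G(35) = mex({0, 1, 2, 3, 4, 5, 6, 8, 9, 10, 11}) = 7
G(36) = mex({0, 1, 2, 3, 5, 6, 7, 9, 10}) = 4
G(37) = mex({0, 2, 3, 4, 6, 7, 9, 10, 11, 12}) = 1
G(38) = mex({0, 1, 3, 4, 5, 6, 7, 9, 10, 11, 12}) = 2
G(39) = mex({0, 1, 2, 4, 5, 6, 7, 9, 10, 12, 14}) = 3
G(40) = mex({0, 2, 3, 4, 6, 7, 11, 12, 14}) = 1
G(41) = mex({0, 1, 2, 3, 5, 6, 7, 9, 10, 11, 12}) = 4
G(42) = mex({0, 1, 2, 3, 4, 5, 6, 9, 10}) = 7
G(43) = mex({0, 1, 3, 4, 5, 7, 9, 10, 12, 15}) = 2
G(44) = mex({0, 2, 3, 4, 5, 6, 7, 9, 10, 12, 15}) = 1
G(45) = mex({0, 1, 2, 3, 4, 5, 6, 7, 9, 10, 12, 14}) = 8
G(46) = mex({0, 1, 3, 4, 5, 7, 8, 11, 12, 14}) = 2
G(47) = mex({0, 1, 2, 3, 4, 5, 6, 8, 9, 10, 11, 12}) = 7
G(48) = mex({0, 1, 2, 3, 5, 6, 7, 9, 10}) = 4
G(49) = mex({0, 2, 3, 4, 6, 7, 9, 10, 11, 12, 15}) = 1
G(50) = mex({0, 1, 4, 5, 6, 7, 9, 11, 12, 14, 15}) = 2
G(51) = mex({0, 1, 2, 3, 4, 5, 6, 7, 9, 12, 14, 15}) = 8
G(52) = mex({0, 2, 3, 4, 5, 6, 7, 8, 11, 12, 15}) = 1
G(53) = mex({0, 1, 2, 3, 5, 6, 7, 8, 9, 10, 11, 12}) = 4
G(54) = mex({0, 1, 2, 3, 4, 5, 6, 9, 10}) = 7
G(55) = mex({0, 1, 3, 4, 5, 7, 9, 10, 11, 12}) = 2
G(56) = mex({0, 2, 3, 4, 5, 6, 7, 9, 10, 11, 12, 13, 14}) = 1
Therefore G(56) = 1.

1


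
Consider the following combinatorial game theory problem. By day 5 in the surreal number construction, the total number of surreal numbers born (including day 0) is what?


Day 0: {|} = 0 is born. Count = 1.
Day n: the number of surreal numbers born by day n is 2^(n+1) - 1.
By day 0: 2^1 - 1 = 1
By day 1: 2^2 - 1 = 3
By day 2: 2^3 - 1 = 7
By day 3: 2^4 - 1 = 15
By day 4: 2^5 - 1 = 31
By day 5: 2^6 - 1 = 63
By day 5: 63 surreal numbers.

63


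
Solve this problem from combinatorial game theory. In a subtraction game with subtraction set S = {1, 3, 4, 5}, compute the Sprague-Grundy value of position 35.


The subtraction set is S = {1, 3, 4, 5}.
G(k) = mex{ G(k - s) : s in S, s <= k }. We compute iteratively: G(0) = 0.
G(1) = mex({0}) = 1
G(2) = mex({1}) = 0
G(3) = mex({0}) = 1
G(4) = mex({0, 1}) = 2
G(5) = mex({0, 1, 2}) = 3
G(6) = mex({0, 1, 3}) = 2
G(7) = mex({0, 1, 2}) = 3
G(8) = mex({1, 2, 3}) = 0
G(9) = mex({0, 2, 3}) = 1
G(10) = mex({1, 2, 3}) = 0
G(11) = mex({0, 2, 3}) = 1
G(12) = mex({0, 1, 3}) = 2
Observe that G(8)..G(12) = 0, 1, 0, 1, 2 repeats G(0)..G(4) = 0, 1, 0, 1, 2.
For k >= max(S) = 5, G(k) is determined by the previous 5 values G(k-5)..G(k-1); a window of 5 consecutive values has recurred shifted by 8, so by induction G(k + 8) = G(k) for all k >= 0: the sequence is periodic from the start with period 8.
One period: G(0..7) = 0, 1, 0, 1, 2, 3, 2, 3.
35 mod 8 = 3, so G(35) = G(3) = 1.

1


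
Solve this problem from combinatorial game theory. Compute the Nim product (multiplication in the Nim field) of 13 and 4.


Nim multiplication is bilinear over XOR: (u XOR v) * w = (u*w) XOR (v*w).
So we split each operand into its bit components and XOR the pairwise Nim products.
13 = 1 + 4 + 8 (as XOR of powers of 2).
4 = 4 (as XOR of powers of 2).
Using the standard Nim-product table on single bits:
  2*2 = 3,   2*4 = 8,   2*8 = 12,
  4*4 = 6,   4*8 = 11,  8*8 = 13,
and  1*x = x (identity), k*l = l*k (commutative).
Pairwise Nim products:
  1 * 4 = 4
  4 * 4 = 6
  8 * 4 = 11
XOR them: 4 XOR 6 XOR 11 = 9.
Result: 13 * 4 = 9 (in Nim).

9


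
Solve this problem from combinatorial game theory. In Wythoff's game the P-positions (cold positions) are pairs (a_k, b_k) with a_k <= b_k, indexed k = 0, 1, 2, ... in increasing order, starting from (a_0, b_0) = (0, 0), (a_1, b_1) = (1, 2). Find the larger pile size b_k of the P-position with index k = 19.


By Wythoff's theorem, a_k = floor(k * phi) and b_k = floor(k * phi^2) = a_k + k, where phi = (1 + sqrt(5))/2 is the golden ratio.
phi = (1 + sqrt(5))/2 = 1.618034
phi^2 = phi + 1 = 2.618034
k = 19
k * phi^2 = 19 * 2.618034 = 49.742646
b_19 = floor(k * phi^2) = 49 (check: a_19 + k = 30 + 19 = 49)

49


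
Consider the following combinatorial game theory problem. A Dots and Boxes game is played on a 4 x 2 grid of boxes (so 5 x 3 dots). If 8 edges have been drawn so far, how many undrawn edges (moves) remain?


Grid: 4 x 2 boxes, i.e. 5 rows and 3 columns of dots.
Horizontal edges: (rows + 1) * cols = 5 * 2 = 10
Vertical edges: rows * (cols + 1) = 4 * 3 = 12
Total edges: 10 + 12 = 22
Edges drawn: 8
Remaining: 22 - 8 = 14

14


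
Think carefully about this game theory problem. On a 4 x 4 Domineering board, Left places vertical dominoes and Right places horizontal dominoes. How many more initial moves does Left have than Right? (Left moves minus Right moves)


Board is 4 x 4 (rows x cols).
Left (vertical) placements: (rows-1) * cols = 3 * 4 = 12
Right (horizontal) placements: rows * (cols-1) = 4 * 3 = 12
Advantage = Left - Right = 12 - 12 = 0

0


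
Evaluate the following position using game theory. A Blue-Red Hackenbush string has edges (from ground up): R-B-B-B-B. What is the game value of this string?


Edges (from ground): R-B-B-B-B
By Berlekamp's sign-expansion rule, a Blue-Red Hackenbush stalk has the value of the surreal number whose sign sequence is the edge sequence with B -> + and R -> -.
Sign sequence: -++++
Trace the sign expansion in the surreal number tree, starting from 0:
Edge 1: R (sign -) -> bounds (-inf, 0), value = -1
Edge 2: B (sign +) -> bounds (-1, 0), value = -1/2
Edge 3: B (sign +) -> bounds (-1/2, 0), value = -1/4
Edge 4: B (sign +) -> bounds (-1/4, 0), value = -1/8
Edge 5: B (sign +) -> bounds (-1/8, 0), value = -1/16
Game value = -1/16

-1/16


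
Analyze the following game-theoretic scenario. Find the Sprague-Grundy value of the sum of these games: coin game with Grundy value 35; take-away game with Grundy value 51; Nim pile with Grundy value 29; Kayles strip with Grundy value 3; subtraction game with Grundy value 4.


By the Sprague-Grundy theorem, the Grundy value of a sum of games is the XOR of individual Grundy values.
coin game: Grundy value = 35. Running XOR: 0 XOR 35 = 35
take-away game: Grundy value = 51. Running XOR: 35 XOR 51 = 16
Nim pile: Grundy value = 29. Running XOR: 16 XOR 29 = 13
Kayles strip: Grundy value = 3. Running XOR: 13 XOR 3 = 14
subtraction game: Grundy value = 4. Running XOR: 14 XOR 4 = 10
The combined Grundy value is 10.

10


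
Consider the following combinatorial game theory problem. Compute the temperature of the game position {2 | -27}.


The game is {2 | -27}, a switch {a | b} with numbers a > b.
Cooling {a | b} by t gives {a - t | b + t}, which stops being hot when a - t = b + t, i.e. at t = (a - b)/2. So the temperature of a switch is (a - b)/2.
Temperature = (Left option - Right option) / 2
= (2 - (-27)) / 2
= 29 / 2
= 29/2

29/2


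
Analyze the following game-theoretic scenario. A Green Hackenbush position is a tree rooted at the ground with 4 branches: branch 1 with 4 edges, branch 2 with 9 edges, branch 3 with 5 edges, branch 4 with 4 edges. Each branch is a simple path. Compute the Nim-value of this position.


The tree has 4 branches from the ground vertex.
In Green Hackenbush, the Nim-value of a simple path of length k is k.
Branch 1: length 4, Nim-value = 4
Branch 2: length 9, Nim-value = 9
Branch 3: length 5, Nim-value = 5
Branch 4: length 4, Nim-value = 4
Total Nim-value = XOR of all branch values:
0 XOR 4 = 4
4 XOR 9 = 13
13 XOR 5 = 8
8 XOR 4 = 12
Nim-value of the tree = 12

12


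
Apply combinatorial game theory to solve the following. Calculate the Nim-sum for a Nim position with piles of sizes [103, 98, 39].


We need the XOR (exclusive or) of all pile sizes.
After XOR-ing pile 1 (size 103): 0 XOR 103 = 103
After XOR-ing pile 2 (size 98): 103 XOR 98 = 5
After XOR-ing pile 3 (size 39): 5 XOR 39 = 34
The Nim-value of this position is 34.

34


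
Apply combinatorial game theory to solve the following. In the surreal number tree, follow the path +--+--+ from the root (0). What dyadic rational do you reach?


Sign expansion: +--+--+
Rule: track bounds (lo, hi), initially (-inf, +inf). On '+', the current value becomes lo and we move to the simplest number in (value, hi): value + 1 if hi = +inf, otherwise the midpoint (value + hi)/2. On '-', the current value becomes hi and we move to value - 1 if lo = -inf, otherwise the midpoint (lo + value)/2.
Start at 0.
Step 1: sign = +, move right. Bounds: (0, +inf). Value = 1
Step 2: sign = -, move left. Bounds: (0, 1). Value = 1/2
Step 3: sign = -, move left. Bounds: (0, 1/2). Value = 1/4
Step 4: sign = +, move right. Bounds: (1/4, 1/2). Value = 3/8
Step 5: sign = -, move left. Bounds: (1/4, 3/8). Value = 5/16
Step 6: sign = -, move left. Bounds: (1/4, 5/16). Value = 9/32
Step 7: sign = +, move right. Bounds: (9/32, 5/16). Value = 19/64
The surreal number with sign expansion +--+--+ is 19/64.

19/64


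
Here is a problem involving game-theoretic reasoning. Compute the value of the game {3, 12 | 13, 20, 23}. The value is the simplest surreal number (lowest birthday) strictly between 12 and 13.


Left options: {3, 12}, max = 12
Right options: {13, 20, 23}, min = 13
All options are numbers and max(Left) < min(Right), so by the simplicity theorem the value is the simplest (earliest-born) number strictly between 12 and 13.
No integer lies strictly between 12 and 13, so the value is the dyadic rational m/2^k in the interval with the smallest k (then m odd); search k = 1, 2, ...:
Denominator 2: 25/2 lies strictly between 12 and 13 -- found.
The simplest number in the interval is 25/2.
Game value = 25/2

25/2


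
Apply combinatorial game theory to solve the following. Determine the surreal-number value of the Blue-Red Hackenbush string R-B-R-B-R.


Edges (from ground): R-B-R-B-R
By Berlekamp's sign-expansion rule, a Blue-Red Hackenbush stalk has the value of the surreal number whose sign sequence is the edge sequence with B -> + and R -> -.
Sign sequence: -+-+-
Trace the sign expansion in the surreal number tree, starting from 0:
Edge 1: R (sign -) -> bounds (-inf, 0), value = -1
Edge 2: B (sign +) -> bounds (-1, 0), value = -1/2
Edge 3: R (sign -) -> bounds (-1, -1/2), value = -3/4
Edge 4: B (sign +) -> bounds (-3/4, -1/2), value = -5/8
Edge 5: R (sign -) -> bounds (-3/4, -5/8), value = -11/16
Game value = -11/16

-11/16


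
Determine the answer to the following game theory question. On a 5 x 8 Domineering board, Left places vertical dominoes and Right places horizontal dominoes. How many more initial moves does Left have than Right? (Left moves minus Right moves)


Board is 5 x 8 (rows x cols).
Left (vertical) placements: (rows-1) * cols = 4 * 8 = 32
Right (horizontal) placements: rows * (cols-1) = 5 * 7 = 35
Advantage = Left - Right = 32 - 35 = -3

-3


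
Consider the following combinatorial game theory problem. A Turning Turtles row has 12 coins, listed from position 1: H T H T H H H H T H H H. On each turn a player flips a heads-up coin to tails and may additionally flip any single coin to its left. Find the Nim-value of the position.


Coins: H T H T H H H H T H H H
Key fact: a single head at position k behaves exactly like a Nim heap of size k (turning it to T and optionally flipping a coin at j < k corresponds to moving the heap from k to j, or to 0), and heads combine as a disjunctive sum (two heads at the same place would cancel, matching j XOR j = 0). So the Nim-value is the XOR of the 1-indexed positions of the heads.
Face-up positions (1-indexed): [1, 3, 5, 6, 7, 8, 10, 11, 12]
XOR 0 with 1: 0 XOR 1 = 1
XOR 1 with 3: 1 XOR 3 = 2
XOR 2 with 5: 2 XOR 5 = 7
XOR 7 with 6: 7 XOR 6 = 1
XOR 1 with 7: 1 XOR 7 = 6
XOR 6 with 8: 6 XOR 8 = 14
XOR 14 with 10: 14 XOR 10 = 4
XOR 4 with 11: 4 XOR 11 = 15
XOR 15 with 12: 15 XOR 12 = 3
Nim-value = 3

3


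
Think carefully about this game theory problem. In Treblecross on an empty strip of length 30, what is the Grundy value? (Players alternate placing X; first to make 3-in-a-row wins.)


Treblecross: place X on empty cells; 3-in-a-row wins.
Playing within two cells of an existing X lets the opponent win at once, so sensible play treats the cells i-2..i+2 around each X as dead. The player left with no safe cell loses, so this is a normal-play take-away game on strips of safe cells.
Placing X at cell i (0-indexed) of a strip of k safe cells leaves independent strips of sizes max(0, i-2) and max(0, k-i-3). Hence G(k) = mex{ G(max(0,i-2)) XOR G(max(0,k-i-3)) : 0 <= i < k }, with G(0) = 0.
G(1): splits (0,0):0^0=0 -> mex({0}) = 1
G(2): splits (0,0):0^0=0 -> mex({0}) = 1
G(3): splits (0,0):0^0=0 -> mex({0}) = 1
G(4): splits (0,1):0^1=1 (0,0):0^0=0 -> mex({0, 1}) = 2
G(5): splits (0,2):0^1=1 (0,1):0^1=1 (0,0):0^0=0 -> mex({0, 1}) = 2
G(6) = mex({1}) = 0
G(7) = mex({0, 1, 2}) = 3
G(8) = mex({0, 1, 2}) = 3
G(9) = mex({0, 2}) = 1
G(10) = mex({0, 2, 3}) = 1
G(11) = mex({0, 3}) = 1
G(12) = mex({1, 3}) = 0
G(13) = mex({0, 1, 2, 3}) = 4
G(14) = mex({0, 1, 2}) = 3
G(15) = mex({0, 1, 2}) = 3
G(16) = mex({0, 1, 2, 4}) = 3
G(17) = mex({0, 1, 3, 4}) = 2
G(18) = mex({0, 1, 3, 4}) = 2
G(19) = mex({0, 1, 3, 5}) = 2
G(20) = mex({0, 1, 2, 3, 5}) = 4
G(21) = mex({0, 1, 2, 3, 5}) = 4
G(22) = mex({1, 2, 6}) = 0
G(23) = mex({0, 1, 2, 3, 4, 6}) = 5
G(24) = mex({0, 1, 2, 3, 4}) = 5
G(25) = mex({0, 1, 3, 4, 7}) = 2
G(26) = mex({0, 1, 3, 4, 5, 7}) = 2
G(27) = mex({0, 1, 3, 5}) = 2
G(28) = mex({0, 1, 2, 5}) = 3
G(29) = mex({0, 1, 2, 4, 5, 6}) = 3
G(30) = mex({1, 2, 4, 6}) = 0
Therefore G(30) = 0.

0


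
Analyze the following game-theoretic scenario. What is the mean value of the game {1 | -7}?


Game = {1 | -7}, a switch {a | b} with numbers a > b.
Its thermograph has left wall a - t and right wall b + t, which meet at t = (a - b)/2, where both equal (a + b)/2. So the mast (mean value) is at (a + b)/2.
Mean = (1 + (-7))/2 = -6/2 = -3

-3


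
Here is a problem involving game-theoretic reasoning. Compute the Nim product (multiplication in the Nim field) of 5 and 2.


Nim multiplication is bilinear over XOR: (u XOR v) * w = (u*w) XOR (v*w).
So we split each operand into its bit components and XOR the pairwise Nim products.
5 = 1 + 4 (as XOR of powers of 2).
2 = 2 (as XOR of powers of 2).
Using the standard Nim-product table on single bits:
  2*2 = 3,   2*4 = 8,   2*8 = 12,
  4*4 = 6,   4*8 = 11,  8*8 = 13,
and  1*x = x (identity), k*l = l*k (commutative).
Pairwise Nim products:
  1 * 2 = 2
  4 * 2 = 8
XOR them: 2 XOR 8 = 10.
Result: 5 * 2 = 10 (in Nim).

10


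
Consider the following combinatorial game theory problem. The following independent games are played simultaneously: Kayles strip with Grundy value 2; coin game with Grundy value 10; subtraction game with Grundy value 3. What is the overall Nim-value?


By the Sprague-Grundy theorem, the Grundy value of a sum of games is the XOR of individual Grundy values.
Kayles strip: Grundy value = 2. Running XOR: 0 XOR 2 = 2
coin game: Grundy value = 10. Running XOR: 2 XOR 10 = 8
subtraction game: Grundy value = 3. Running XOR: 8 XOR 3 = 11
The combined Grundy value is 11.

11


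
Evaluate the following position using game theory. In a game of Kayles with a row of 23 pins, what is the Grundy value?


Kayles: a move removes 1 or 2 adjacent pins from a contiguous row.
Removing pins from a row of k leaves two independent rows (a, b) with a + b = k - 1 (one pin) or a + b = k - 2 (two pins); an end removal gives a = 0.
By Sprague-Grundy, G(k) = mex{ G(a) XOR G(b) } over all these splits. G(0) = 0.
G(1): splits (0,0):0^0=0 -> mex({0}) = 1
G(2): splits (0,1):0^1=1 (0,0):0^0=0 -> mex({0, 1}) = 2
G(3): splits (0,2):0^2=2 (1,1):1^1=0 (0,1):0^1=1 -> mex({0, 1, 2}) = 3
G(4): splits (0,3):0^3=3 (1,2):1^2=3 (0,2):0^2=2 (1,1):1^1=0 -> mex({0, 2, 3}) = 1
G(5): splits (0,4):0^1=1 (1,3):1^3=2 (2,2):2^2=0 (0,3):0^3=3 (1,2):1^2=3 -> mex({0, 1, 2, 3}) = 4
G(6) = mex({0, 1, 2, 4}) = 3
G(7) = mex({0, 1, 3, 4, 5}) = 2
G(8) = mex({0, 2, 3, 5, 6}) = 1
G(9) = mex({0, 1, 2, 3, 6, 7}) = 4
G(10) = mex({0, 1, 3, 4, 5, 7}) = 2
G(11) = mex({0, 1, 2, 3, 4, 5}) = 6
G(12) = mex({0, 1, 2, 3, 5, 6, 7}) = 4
G(13) = mex({0, 2, 3, 4, 6, 7}) = 1
G(14) = mex({0, 1, 4, 5, 6, 7}) = 2
G(15) = mex({0, 1, 2, 3, 4, 5, 6}) = 7
G(16) = mex({0, 2, 3, 5, 6, 7}) = 1
G(17) = mex({0, 1, 2, 3, 5, 6, 7}) = 4
G(18) = mex({0, 1, 2, 4, 5, 6}) = 3
G(19) = mex({0, 1, 3, 4, 5, 7}) = 2
G(20) = mex({0, 2, 3, 4, 5, 6, 7}) = 1
G(21) = mex({0, 1, 2, 3, 5, 6, 7}) = 4
G(22) = mex({0, 1, 2, 3, 4, 5, 7}) = 6
G(23) = mex({0, 1, 2, 3, 4, 5, 6}) = 7
Therefore G(23) = 7.

7


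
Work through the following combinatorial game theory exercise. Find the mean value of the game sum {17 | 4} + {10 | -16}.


G1 = {17 | 4}, G2 = {10 | -16}
Each is a switch {a | b} with numbers a > b; its mean value is (a + b)/2, and mean value is additive over game sums: m(G1 + G2) = m(G1) + m(G2).
Mean of G1 = (17 + (4))/2 = 21/2 = 21/2
Mean of G2 = (10 + (-16))/2 = -6/2 = -3
Mean of G1 + G2 = 21/2 + -3 = 15/2

15/2


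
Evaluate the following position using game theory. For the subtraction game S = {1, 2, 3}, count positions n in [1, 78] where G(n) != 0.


Subtraction set S = {1, 2, 3}, so G(n) = n mod 4.
G(n) = 0 when n is a multiple of 4.
Multiples of 4 in [1, 78]: 19
N-positions (nonzero Grundy) = 78 - 19 = 59

59


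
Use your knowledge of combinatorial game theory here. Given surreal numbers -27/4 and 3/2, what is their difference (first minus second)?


x = -27/4, y = 3/2
Converting to common denominator: 4
x = -27/4, y = 6/4
x - y = -27/4 - 3/2 = -33/4

-33/4


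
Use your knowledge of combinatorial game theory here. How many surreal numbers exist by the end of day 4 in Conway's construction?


Day 0: {|} = 0 is born. Count = 1.
Day n: the number of surreal numbers born by day n is 2^(n+1) - 1.
By day 0: 2^1 - 1 = 1
By day 1: 2^2 - 1 = 3
By day 2: 2^3 - 1 = 7
By day 3: 2^4 - 1 = 15
By day 4: 2^5 - 1 = 31
By day 4: 31 surreal numbers.

31


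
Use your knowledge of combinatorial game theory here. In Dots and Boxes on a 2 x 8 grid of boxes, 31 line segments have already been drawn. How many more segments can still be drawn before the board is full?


Grid: 2 x 8 boxes, i.e. 3 rows and 9 columns of dots.
Horizontal edges: (rows + 1) * cols = 3 * 8 = 24
Vertical edges: rows * (cols + 1) = 2 * 9 = 18
Total edges: 24 + 18 = 42
Edges drawn: 31
Remaining: 42 - 31 = 11

11


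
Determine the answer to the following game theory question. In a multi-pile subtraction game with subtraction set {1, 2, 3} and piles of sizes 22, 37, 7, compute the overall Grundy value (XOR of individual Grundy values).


Subtraction set: {1, 2, 3}
For this subtraction set, G(n) = n mod 4 (period = max + 1 = 4).
Pile 1 (size 22): G(22) = 22 mod 4 = 2
Pile 2 (size 37): G(37) = 37 mod 4 = 1
Pile 3 (size 7): G(7) = 7 mod 4 = 3
Total Grundy value = XOR of all: 2 XOR 1 XOR 3 = 0

0


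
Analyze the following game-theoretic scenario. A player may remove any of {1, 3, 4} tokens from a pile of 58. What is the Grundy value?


The subtraction set is S = {1, 3, 4}.
G(k) = mex{ G(k - s) : s in S, s <= k }. We compute iteratively: G(0) = 0.
G(1) = mex({0}) = 1
G(2) = mex({1}) = 0
G(3) = mex({0}) = 1
G(4) = mex({0, 1}) = 2
G(5) = mex({0, 1, 2}) = 3
G(6) = mex({0, 1, 3}) = 2
G(7) = mex({1, 2}) = 0
G(8) = mex({0, 2, 3}) = 1
G(9) = mex({1, 2, 3}) = 0
G(10) = mex({0, 2}) = 1
Observe that G(7)..G(10) = 0, 1, 0, 1 repeats G(0)..G(3) = 0, 1, 0, 1.
For k >= max(S) = 4, G(k) is determined by the previous 4 values G(k-4)..G(k-1); a window of 4 consecutive values has recurred shifted by 7, so by induction G(k + 7) = G(k) for all k >= 0: the sequence is periodic from the start with period 7.
One period: G(0..6) = 0, 1, 0, 1, 2, 3, 2.
58 mod 7 = 2, so G(58) = G(2) = 0.

0


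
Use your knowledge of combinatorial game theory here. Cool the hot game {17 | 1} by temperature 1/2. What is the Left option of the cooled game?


Original game: {17 | 1} (a switch {a | b} with a > b).
Cooling by t (for t below the temperature (a - b)/2 = 8) taxes each move by t: {a | b} cooled by t is {a - t | b + t}.
Cooling amount: t = 1/2
Cooled Left option: 17 - 1/2 = 33/2
Cooled Right option: 1 + 1/2 = 3/2
Cooled game: {33/2 | 3/2}
Left option = 33/2

33/2


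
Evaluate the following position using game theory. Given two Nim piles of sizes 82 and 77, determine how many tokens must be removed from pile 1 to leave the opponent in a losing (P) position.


Piles: 82 and 77
Current XOR: 82 XOR 77 = 31 (non-zero, so this is an N-position).
To make the XOR zero, we need to find a move that balances the piles.
For pile 1 (size 82): target = 82 XOR 31 = 77
We reduce pile 1 from 82 to 77.
Tokens removed: 82 - 77 = 5
Verification: 77 XOR 77 = 0

5


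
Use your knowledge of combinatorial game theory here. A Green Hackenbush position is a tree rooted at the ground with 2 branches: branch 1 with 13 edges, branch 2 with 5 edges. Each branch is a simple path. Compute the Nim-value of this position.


The tree has 2 branches from the ground vertex.
In Green Hackenbush, the Nim-value of a simple path of length k is k.
Branch 1: length 13, Nim-value = 13
Branch 2: length 5, Nim-value = 5
Total Nim-value = XOR of all branch values:
0 XOR 13 = 13
13 XOR 5 = 8
Nim-value of the tree = 8

8


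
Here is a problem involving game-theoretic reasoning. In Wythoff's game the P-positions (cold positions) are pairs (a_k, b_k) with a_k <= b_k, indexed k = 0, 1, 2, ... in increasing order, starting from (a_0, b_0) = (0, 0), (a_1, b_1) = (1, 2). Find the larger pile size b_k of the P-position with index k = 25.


By Wythoff's theorem, a_k = floor(k * phi) and b_k = floor(k * phi^2) = a_k + k, where phi = (1 + sqrt(5))/2 is the golden ratio.
phi = (1 + sqrt(5))/2 = 1.618034
phi^2 = phi + 1 = 2.618034
k = 25
k * phi^2 = 25 * 2.618034 = 65.450850
b_25 = floor(k * phi^2) = 65 (check: a_25 + k = 40 + 25 = 65)

65


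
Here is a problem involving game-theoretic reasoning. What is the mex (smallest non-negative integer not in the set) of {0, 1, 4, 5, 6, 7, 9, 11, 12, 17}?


Set = {0, 1, 4, 5, 6, 7, 9, 11, 12, 17}
0 is in the set.
1 is in the set.
2 is NOT in the set. This is the mex.
mex = 2

2


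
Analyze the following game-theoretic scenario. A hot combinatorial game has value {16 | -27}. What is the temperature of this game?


The game is {16 | -27}, a switch {a | b} with numbers a > b.
Cooling {a | b} by t gives {a - t | b + t}, which stops being hot when a - t = b + t, i.e. at t = (a - b)/2. So the temperature of a switch is (a - b)/2.
Temperature = (Left option - Right option) / 2
= (16 - (-27)) / 2
= 43 / 2
= 43/2

43/2


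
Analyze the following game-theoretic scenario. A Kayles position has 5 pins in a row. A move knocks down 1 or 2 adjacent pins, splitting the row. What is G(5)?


Kayles: a move removes 1 or 2 adjacent pins from a contiguous row.
Removing pins from a row of k leaves two independent rows (a, b) with a + b = k - 1 (one pin) or a + b = k - 2 (two pins); an end removal gives a = 0.
By Sprague-Grundy, G(k) = mex{ G(a) XOR G(b) } over all these splits. G(0) = 0.
G(1): splits (0,0):0^0=0 -> mex({0}) = 1
G(2): splits (0,1):0^1=1 (0,0):0^0=0 -> mex({0, 1}) = 2
G(3): splits (0,2):0^2=2 (1,1):1^1=0 (0,1):0^1=1 -> mex({0, 1, 2}) = 3
G(4): splits (0,3):0^3=3 (1,2):1^2=3 (0,2):0^2=2 (1,1):1^1=0 -> mex({0, 2, 3}) = 1
G(5): splits (0,4):0^1=1 (1,3):1^3=2 (2,2):2^2=0 (0,3):0^3=3 (1,2):1^2=3 -> mex({0, 1, 2, 3}) = 4
Therefore G(5) = 4.

4


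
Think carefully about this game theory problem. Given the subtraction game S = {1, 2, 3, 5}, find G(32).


The subtraction set is S = {1, 2, 3, 5}.
G(k) = mex{ G(k - s) : s in S, s <= k }. We compute iteratively: G(0) = 0.
G(1) = mex({0}) = 1
G(2) = mex({0, 1}) = 2
G(3) = mex({0, 1, 2}) = 3
G(4) = mex({1, 2, 3}) = 0
G(5) = mex({0, 2, 3}) = 1
G(6) = mex({0, 1, 3}) = 2
G(7) = mex({0, 1, 2}) = 3
G(8) = mex({1, 2, 3}) = 0
Observe that G(4)..G(8) = 0, 1, 2, 3, 0 repeats G(0)..G(4) = 0, 1, 2, 3, 0.
For k >= max(S) = 5, G(k) is determined by the previous 5 values G(k-5)..G(k-1); a window of 5 consecutive values has recurred shifted by 4, so by induction G(k + 4) = G(k) for all k >= 0: the sequence is periodic from the start with period 4.
One period: G(0..3) = 0, 1, 2, 3.
32 mod 4 = 0, so G(32) = G(0) = 0.

0


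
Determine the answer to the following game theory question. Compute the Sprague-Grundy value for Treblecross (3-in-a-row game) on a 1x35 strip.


Treblecross: place X on empty cells; 3-in-a-row wins.
Playing within two cells of an existing X lets the opponent win at once, so sensible play treats the cells i-2..i+2 around each X as dead. The player left with no safe cell loses, so this is a normal-play take-away game on strips of safe cells.
Placing X at cell i (0-indexed) of a strip of k safe cells leaves independent strips of sizes max(0, i-2) and max(0, k-i-3). Hence G(k) = mex{ G(max(0,i-2)) XOR G(max(0,k-i-3)) : 0 <= i < k }, with G(0) = 0.
G(1): splits (0,0):0^0=0 -> mex({0}) = 1
G(2): splits (0,0):0^0=0 -> mex({0}) = 1
G(3): splits (0,0):0^0=0 -> mex({0}) = 1
G(4): splits (0,1):0^1=1 (0,0):0^0=0 -> mex({0, 1}) = 2
G(5): splits (0,2):0^1=1 (0,1):0^1=1 (0,0):0^0=0 -> mex({0, 1}) = 2
G(6) = mex({1}) = 0
G(7) = mex({0, 1, 2}) = 3
G(8) = mex({0, 1, 2}) = 3
G(9) = mex({0, 2}) = 1
G(10) = mex({0, 2, 3}) = 1
G(11) = mex({0, 3}) = 1
G(12) = mex({1, 3}) = 0
G(13) = mex({0, 1, 2, 3}) = 4
G(14) = mex({0, 1, 2}) = 3
G(15) = mex({0, 1, 2}) = 3
G(16) = mex({0, 1, 2, 4}) = 3
G(17) = mex({0, 1, 3, 4}) = 2
G(18) = mex({0, 1, 3, 4}) = 2
G(19) = mex({0, 1, 3, 5}) = 2
G(20) = mex({0, 1, 2, 3, 5}) = 4
G(21) = mex({0, 1, 2, 3, 5}) = 4
G(22) = mex({1, 2, 6}) = 0
G(23) = mex({0, 1, 2, 3, 4, 6}) = 5
G(24) = mex({0, 1, 2, 3, 4}) = 5
G(25) = mex({0, 1, 3, 4, 7}) = 2
G(26) = mex({0, 1, 3, 4, 5, 7}) = 2
G(27) = mex({0, 1, 3, 5}) = 2
G(28) = mex({0, 1, 2, 5}) = 3
G(29) = mex({0, 1, 2, 4, 5, 6}) = 3
G(30) = mex({1, 2, 4, 6}) = 0
G(31) = mex({0, 1, 2, 3, 4, 6}) = 5
G(32) = mex({1, 2, 3, 4, 7}) = 0
G(33) = mex({0, 3, 7}) = 1
G(34) = mex({0, 2, 3, 5, 7}) = 1
G(35) = mex({0, 2, 3, 5, 6}) = 1
Therefore G(35) = 1.

1


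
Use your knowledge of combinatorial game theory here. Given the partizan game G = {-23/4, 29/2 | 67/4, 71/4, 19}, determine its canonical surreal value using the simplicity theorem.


Left options: {-23/4, 29/2}, max = 29/2
Right options: {67/4, 71/4, 19}, min = 67/4
All options are numbers and max(Left) < min(Right), so by the simplicity theorem the value is the simplest (earliest-born) number strictly between 29/2 and 67/4.
Integers 15 through 16 all lie strictly between 29/2 and 67/4.
Among integers, the simplest (lowest birthday = smallest |n|; 0 is born on day 0, +-n on day n) is 15.
No non-integer in the interval can be simpler: if x is a non-integer in the interval, then floor(x) or ceil(x) also lies in the interval (the interval contains an integer), and both are proper prefixes of x's sign expansion, i.e. born earlier. So the game value is 15.
Game value = 15

15


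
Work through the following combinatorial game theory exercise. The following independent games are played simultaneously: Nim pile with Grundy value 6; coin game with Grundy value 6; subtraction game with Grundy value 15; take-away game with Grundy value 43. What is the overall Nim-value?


By the Sprague-Grundy theorem, the Grundy value of a sum of games is the XOR of individual Grundy values.
Nim pile: Grundy value = 6. Running XOR: 0 XOR 6 = 6
coin game: Grundy value = 6. Running XOR: 6 XOR 6 = 0
subtraction game: Grundy value = 15. Running XOR: 0 XOR 15 = 15
take-away game: Grundy value = 43. Running XOR: 15 XOR 43 = 36
The combined Grundy value is 36.

36


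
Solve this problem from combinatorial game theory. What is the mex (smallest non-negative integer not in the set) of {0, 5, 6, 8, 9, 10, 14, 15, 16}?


Set = {0, 5, 6, 8, 9, 10, 14, 15, 16}
0 is in the set.
1 is NOT in the set. This is the mex.
mex = 1

1


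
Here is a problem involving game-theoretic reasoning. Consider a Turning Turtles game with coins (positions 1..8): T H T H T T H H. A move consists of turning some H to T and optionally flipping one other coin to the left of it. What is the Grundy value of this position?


Coins: T H T H T T H H
Key fact: a single head at position k behaves exactly like a Nim heap of size k (turning it to T and optionally flipping a coin at j < k corresponds to moving the heap from k to j, or to 0), and heads combine as a disjunctive sum (two heads at the same place would cancel, matching j XOR j = 0). So the Nim-value is the XOR of the 1-indexed positions of the heads.
Face-up positions (1-indexed): [2, 4, 7, 8]
XOR 0 with 2: 0 XOR 2 = 2
XOR 2 with 4: 2 XOR 4 = 6
XOR 6 with 7: 6 XOR 7 = 1
XOR 1 with 8: 1 XOR 8 = 9
Nim-value = 9

9


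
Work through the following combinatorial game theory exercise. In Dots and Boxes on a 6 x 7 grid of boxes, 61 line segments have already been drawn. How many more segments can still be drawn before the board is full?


Grid: 6 x 7 boxes, i.e. 7 rows and 8 columns of dots.
Horizontal edges: (rows + 1) * cols = 7 * 7 = 49
Vertical edges: rows * (cols + 1) = 6 * 8 = 48
Total edges: 49 + 48 = 97
Edges drawn: 61
Remaining: 97 - 61 = 36

36


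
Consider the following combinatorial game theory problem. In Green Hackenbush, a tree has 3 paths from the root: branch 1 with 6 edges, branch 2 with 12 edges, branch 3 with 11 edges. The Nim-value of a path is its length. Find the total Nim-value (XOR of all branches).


The tree has 3 branches from the ground vertex.
In Green Hackenbush, the Nim-value of a simple path of length k is k.
Branch 1: length 6, Nim-value = 6
Branch 2: length 12, Nim-value = 12
Branch 3: length 11, Nim-value = 11
Total Nim-value = XOR of all branch values:
0 XOR 6 = 6
6 XOR 12 = 10
10 XOR 11 = 1
Nim-value of the tree = 1

1


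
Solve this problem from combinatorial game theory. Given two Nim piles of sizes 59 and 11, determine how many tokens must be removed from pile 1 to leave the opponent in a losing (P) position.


Piles: 59 and 11
Current XOR: 59 XOR 11 = 48 (non-zero, so this is an N-position).
To make the XOR zero, we need to find a move that balances the piles.
For pile 1 (size 59): target = 59 XOR 48 = 11
We reduce pile 1 from 59 to 11.
Tokens removed: 59 - 11 = 48
Verification: 11 XOR 11 = 0

48


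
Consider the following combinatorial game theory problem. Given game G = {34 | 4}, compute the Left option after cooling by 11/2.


Original game: {34 | 4} (a switch {a | b} with a > b).
Cooling by t (for t below the temperature (a - b)/2 = 15) taxes each move by t: {a | b} cooled by t is {a - t | b + t}.
Cooling amount: t = 11/2
Cooled Left option: 34 - 11/2 = 57/2
Cooled Right option: 4 + 11/2 = 19/2
Cooled game: {57/2 | 19/2}
Left option = 57/2

57/2


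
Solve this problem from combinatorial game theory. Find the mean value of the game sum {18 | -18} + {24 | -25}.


G1 = {18 | -18}, G2 = {24 | -25}
Each is a switch {a | b} with numbers a > b; its mean value is (a + b)/2, and mean value is additive over game sums: m(G1 + G2) = m(G1) + m(G2).
Mean of G1 = (18 + (-18))/2 = 0/2 = 0
Mean of G2 = (24 + (-25))/2 = -1/2 = -1/2
Mean of G1 + G2 = 0 + -1/2 = -1/2

-1/2


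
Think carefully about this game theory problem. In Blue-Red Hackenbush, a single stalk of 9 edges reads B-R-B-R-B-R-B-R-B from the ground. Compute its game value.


Edges (from ground): B-R-B-R-B-R-B-R-B
By Berlekamp's sign-expansion rule, a Blue-Red Hackenbush stalk has the value of the surreal number whose sign sequence is the edge sequence with B -> + and R -> -.
Sign sequence: +-+-+-+-+
Trace the sign expansion in the surreal number tree, starting from 0:
Edge 1: B (sign +) -> bounds (0, +inf), value = 1
Edge 2: R (sign -) -> bounds (0, 1), value = 1/2
Edge 3: B (sign +) -> bounds (1/2, 1), value = 3/4
Edge 4: R (sign -) -> bounds (1/2, 3/4), value = 5/8
Edge 5: B (sign +) -> bounds (5/8, 3/4), value = 11/16
Edge 6: R (sign -) -> bounds (5/8, 11/16), value = 21/32
Edge 7: B (sign +) -> bounds (21/32, 11/16), value = 43/64
Edge 8: R (sign -) -> bounds (21/32, 43/64), value = 85/128
Edge 9: B (sign +) -> bounds (85/128, 43/64), value = 171/256
Game value = 171/256

171/256


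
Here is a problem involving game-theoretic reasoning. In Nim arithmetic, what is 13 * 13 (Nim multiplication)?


Nim multiplication is bilinear over XOR: (u XOR v) * w = (u*w) XOR (v*w).
So we split each operand into its bit components and XOR the pairwise Nim products.
13 = 1 + 4 + 8 (as XOR of powers of 2).
13 = 1 + 4 + 8 (as XOR of powers of 2).
Using the standard Nim-product table on single bits:
  2*2 = 3,   2*4 = 8,   2*8 = 12,
  4*4 = 6,   4*8 = 11,  8*8 = 13,
and  1*x = x (identity), k*l = l*k (commutative).
Pairwise Nim products:
  1 * 1 = 1
  1 * 4 = 4
  1 * 8 = 8
  4 * 1 = 4
  4 * 4 = 6
  4 * 8 = 11
  8 * 1 = 8
  8 * 4 = 11
  8 * 8 = 13
XOR them: 1 XOR 4 XOR 8 XOR 4 XOR 6 XOR 11 XOR 8 XOR 11 XOR 13 = 10.
Result: 13 * 13 = 10 (in Nim).

10


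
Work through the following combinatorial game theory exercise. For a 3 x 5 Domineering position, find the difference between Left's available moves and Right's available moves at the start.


Board is 3 x 5 (rows x cols).
Left (vertical) placements: (rows-1) * cols = 2 * 5 = 10
Right (horizontal) placements: rows * (cols-1) = 3 * 4 = 12
Advantage = Left - Right = 10 - 12 = -2

-2


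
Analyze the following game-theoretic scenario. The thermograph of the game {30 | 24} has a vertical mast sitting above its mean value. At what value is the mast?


Game = {30 | 24}, a switch {a | b} with numbers a > b.
Its thermograph has left wall a - t and right wall b + t, which meet at t = (a - b)/2, where both equal (a + b)/2. So the mast (mean value) is at (a + b)/2.
Mean = (30 + (24))/2 = 54/2 = 27

27


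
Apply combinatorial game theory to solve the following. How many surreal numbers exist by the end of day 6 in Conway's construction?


Day 0: {|} = 0 is born. Count = 1.
Day n: the number of surreal numbers born by day n is 2^(n+1) - 1.
By day 0: 2^1 - 1 = 1
By day 1: 2^2 - 1 = 3
By day 2: 2^3 - 1 = 7
By day 3: 2^4 - 1 = 15
By day 4: 2^5 - 1 = 31
By day 5: 2^6 - 1 = 63
By day 6: 2^7 - 1 = 127
By day 6: 127 surreal numbers.

127


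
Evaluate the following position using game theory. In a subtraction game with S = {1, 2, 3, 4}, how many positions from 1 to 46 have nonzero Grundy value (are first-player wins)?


Subtraction set S = {1, 2, 3, 4}, so G(n) = n mod 5.
G(n) = 0 when n is a multiple of 5.
Multiples of 5 in [1, 46]: 9
N-positions (nonzero Grundy) = 46 - 9 = 37

37


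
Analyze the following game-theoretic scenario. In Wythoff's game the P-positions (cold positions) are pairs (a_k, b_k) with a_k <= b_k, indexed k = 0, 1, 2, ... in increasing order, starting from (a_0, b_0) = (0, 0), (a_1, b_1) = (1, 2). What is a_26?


By Wythoff's theorem, a_k = floor(k * phi) and b_k = floor(k * phi^2) = a_k + k, where phi = (1 + sqrt(5))/2 is the golden ratio.
phi = (1 + sqrt(5))/2 = 1.618034
k = 26
k * phi = 26 * 1.618034 = 42.068884
a_26 = floor(k * phi) = 42

42


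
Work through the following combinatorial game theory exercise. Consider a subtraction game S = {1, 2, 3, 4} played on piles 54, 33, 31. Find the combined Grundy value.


Subtraction set: {1, 2, 3, 4}
For this subtraction set, G(n) = n mod 5 (period = max + 1 = 5).
Pile 1 (size 54): G(54) = 54 mod 5 = 4
Pile 2 (size 33): G(33) = 33 mod 5 = 3
Pile 3 (size 31): G(31) = 31 mod 5 = 1
Total Grundy value = XOR of all: 4 XOR 3 XOR 1 = 6

6


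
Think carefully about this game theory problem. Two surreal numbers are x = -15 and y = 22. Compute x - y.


x = -15, y = 22
x - y = -15 - 22 = -37

-37


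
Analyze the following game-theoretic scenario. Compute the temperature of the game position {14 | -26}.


The game is {14 | -26}, a switch {a | b} with numbers a > b.
Cooling {a | b} by t gives {a - t | b + t}, which stops being hot when a - t = b + t, i.e. at t = (a - b)/2. So the temperature of a switch is (a - b)/2.
Temperature = (Left option - Right option) / 2
= (14 - (-26)) / 2
= 40 / 2
= 20

20


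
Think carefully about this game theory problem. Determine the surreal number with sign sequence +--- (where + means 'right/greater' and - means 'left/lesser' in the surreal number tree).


Sign expansion: +---
Rule: track bounds (lo, hi), initially (-inf, +inf). On '+', the current value becomes lo and we move to the simplest number in (value, hi): value + 1 if hi = +inf, otherwise the midpoint (value + hi)/2. On '-', the current value becomes hi and we move to value - 1 if lo = -inf, otherwise the midpoint (lo + value)/2.
Start at 0.
Step 1: sign = +, move right. Bounds: (0, +inf). Value = 1
Step 2: sign = -, move left. Bounds: (0, 1). Value = 1/2
Step 3: sign = -, move left. Bounds: (0, 1/2). Value = 1/4
Step 4: sign = -, move left. Bounds: (0, 1/4). Value = 1/8
The surreal number with sign expansion +--- is 1/8.

1/8


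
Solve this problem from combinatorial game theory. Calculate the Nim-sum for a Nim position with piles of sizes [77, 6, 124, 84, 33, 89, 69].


We need the XOR (exclusive or) of all pile sizes.
After XOR-ing pile 1 (size 77): 0 XOR 77 = 77
After XOR-ing pile 2 (size 6): 77 XOR 6 = 75
After XOR-ing pile 3 (size 124): 75 XOR 124 = 55
After XOR-ing pile 4 (size 84): 55 XOR 84 = 99
After XOR-ing pile 5 (size 33): 99 XOR 33 = 66
After XOR-ing pile 6 (size 89): 66 XOR 89 = 27
After XOR-ing pile 7 (size 69): 27 XOR 69 = 94
The Nim-value of this position is 94.

94


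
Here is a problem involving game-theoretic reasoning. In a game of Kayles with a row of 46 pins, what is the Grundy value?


Kayles: a move removes 1 or 2 adjacent pins from a contiguous row.
Removing pins from a row of k leaves two independent rows (a, b) with a + b = k - 1 (one pin) or a + b = k - 2 (two pins); an end removal gives a = 0.
By Sprague-Grundy, G(k) = mex{ G(a) XOR G(b) } over all these splits. G(0) = 0.
G(1): splits (0,0):0^0=0 -> mex({0}) = 1
G(2): splits (0,1):0^1=1 (0,0):0^0=0 -> mex({0, 1}) = 2
G(3): splits (0,2):0^2=2 (1,1):1^1=0 (0,1):0^1=1 -> mex({0, 1, 2}) = 3
G(4): splits (0,3):0^3=3 (1,2):1^2=3 (0,2):0^2=2 (1,1):1^1=0 -> mex({0, 2, 3}) = 1
G(5): splits (0,4):0^1=1 (1,3):1^3=2 (2,2):2^2=0 (0,3):0^3=3 (1,2):1^2=3 -> mex({0, 1, 2, 3}) = 4
G(6) = mex({0, 1, 2, 4}) = 3
G(7) = mex({0, 1, 3, 4, 5}) = 2
G(8) = mex({0, 2, 3, 5, 6}) = 1
G(9) = mex({0, 1, 2, 3, 6, 7}) = 4
G(10) = mex({0, 1, 3, 4, 5, 7}) = 2
G(11) = mex({0, 1, 2, 3, 4, 5}) = 6
G(12) = mex({0, 1, 2, 3, 5, 6, 7}) = 4
G(13) = mex({0, 2, 3, 4, 6, 7}) = 1
G(14) = mex({0, 1, 4, 5, 6, 7}) = 2
G(15) = mex({0, 1, 2, 3, 4, 5, 6}) = 7
G(16) = mex({0, 2, 3, 5, 6, 7}) = 1
G(17) = mex({0, 1, 2, 3, 5, 6, 7}) = 4
G(18) = mex({0, 1, 2, 4, 5, 6}) = 3
G(19) = mex({0, 1, 3, 4, 5, 7}) = 2
G(20) = mex({0, 2, 3, 4, 5, 6, 7}) = 1
G(21) = mex({0, 1, 2, 3, 5, 6, 7}) = 4
G(22) = mex({0, 1, 2, 3, 4, 5, 7}) = 6
G(23) = mex({0, 1, 2, 3, 4, 5, 6}) = 7
G(24) = mex({0, 1, 2, 3, 5, 6, 7}) = 4
G(25) = mex({0, 2, 3, 4, 6, 7}) = 1
G(26) = mex({0, 1, 3, 4, 5, 6, 7}) = 2
G(27) = mex({0, 1, 2, 3, 4, 5, 6, 7}) = 8
G(28) = mex({0, 1, 2, 3, 4, 6, 7, 8}) = 5
G(29) = mex({0, 1, 2, 3, 5, 6, 7, 8, 9}) = 4
G(30) = mex({0, 1, 2, 3, 4, 5, 6, 9, 10}) = 7
G(31) = mex({0, 1, 3, 4, 5, 7, 10, 11}) = 2
G(32) = mex({0, 2, 3, 4, 5, 6, 7, 9, 11}) = 1
G(33) = mex({0, 1, 2, 3, 4, 5, 6, 7, 9, 12}) = 8
G(34) = mex({0, 1, 2, 3, 4, 5, 7, 8, 11, 12}) = 6
G(35) = mex({0, 1, 2, 3, 4, 5, 6, 8, 9, 10, 11}) = 7
G(36) = mex({0, 1, 2, 3, 5, 6, 7, 9, 10}) = 4
G(37) = mex({0, 2, 3, 4, 6, 7, 9, 10, 11, 12}) = 1
G(38) = mex({0, 1, 3, 4, 5, 6, 7, 9, 10, 11, 12}) = 2
G(39) = mex({0, 1, 2, 4, 5, 6, 7, 9, 10, 12, 14}) = 3
G(40) = mex({0, 2, 3, 4, 6, 7, 11, 12, 14}) = 1
G(41) = mex({0, 1, 2, 3, 5, 6, 7, 9, 10, 11, 12}) = 4
G(42) = mex({0, 1, 2, 3, 4, 5, 6, 9, 10}) = 7
G(43) = mex({0, 1, 3, 4, 5, 7, 9, 10, 12, 15}) = 2
G(44) = mex({0, 2, 3, 4, 5, 6, 7, 9, 10, 12, 15}) = 1
G(45) = mex({0, 1, 2, 3, 4, 5, 6, 7, 9, 10, 12, 14}) = 8
G(46) = mex({0, 1, 3, 4, 5, 7, 8, 11, 12, 14}) = 2
Therefore G(46) = 2.

2
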